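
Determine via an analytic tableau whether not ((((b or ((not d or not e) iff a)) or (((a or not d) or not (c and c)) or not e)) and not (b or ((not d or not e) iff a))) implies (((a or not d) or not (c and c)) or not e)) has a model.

Initial set: {not ((((b or ((not d or not e) iff a)) or (((a or not d) or not (c and c)) or not e)) and not (b or ((not d or not e) iff a))) implies (((a or not d) or not (c and c)) or not e))}.
not ((((b or ((not d or not e) iff a)) or (((a or not d) or not (c and c)) or not e)) and not (b or ((not d or not e) iff a))) implies (((a or not d) or not (c and c)) or not e)): α-rule — add (((b or ((not d or not e) iff a)) or (((a or not d) or not (c and c)) or not e)) and not (b or ((not d or not e) iff a))), not (((a or not d) or not (c and c)) or not e).
(((b or ((not d or not e) iff a)) or (((a or not d) or not (c and c)) or not e)) and not (b or ((not d or not e) iff a))): α-rule — add ((b or ((not d or not e) iff a)) or (((a or not d) or not (c and c)) or not e)), not (b or ((not d or not e) iff a)).
not (((a or not d) or not (c and c)) or not e): α-rule — add not ((a or not d) or not (c and c)), not not e.
not (b or ((not d or not e) iff a)): α-rule — add not b, not ((not d or not e) iff a).
not ((a or not d) or not (c and c)): α-rule — add not (a or not d), not not (c and c).
not (a or not d): α-rule — add not a, not not d.
not not (c and c): α-rule — add c, c.
((b or ((not d or not e) iff a)) or (((a or not d) or not (c and c)) or not e)): β-rule — branch into (b or ((not d or not e) iff a))  //  (((a or not d) or not (c and c)) or not e).
  branch 1 (add (b or ((not d or not e) iff a))):
    not ((not d or not e) iff a): β-rule — branch into (not d or not e), not a  //  not (not d or not e), a.
      branch 1.1 (add (not d or not e), not a):
        (b or ((not d or not e) iff a)): β-rule — branch into b  //  ((not d or not e) iff a).
          branch 1.1.1 (add b):
            × closes — contains both b and not b.
          branch 1.1.2 (add ((not d or not e) iff a)):
            (not d or not e): β-rule — branch into not d  //  not e.
              branch 1.1.2.1 (add not d):
                × closes — contains both d and not d.
              branch 1.1.2.2 (add not e):
                × closes — contains both e and not e.
      branch 1.2 (add not (not d or not e), a):
        × closes — contains both a and not a.
  branch 2 (add (((a or not d) or not (c and c)) or not e)):
    not ((not d or not e) iff a): β-rule — branch into (not d or not e), not a  //  not (not d or not e), a.
      branch 2.1 (add (not d or not e), not a):
        (((a or not d) or not (c and c)) or not e): β-rule — branch into ((a or not d) or not (c and c))  //  not e.
          branch 2.1.1 (add ((a or not d) or not (c and c))):
            (not d or not e): β-rule — branch into not d  //  not e.
              branch 2.1.1.1 (add not d):
                × closes — contains both d and not d.
              branch 2.1.1.2 (add not e):
                × closes — contains both e and not e.
          branch 2.1.2 (add not e):
            × closes — contains both e and not e.
      branch 2.2 (add not (not d or not e), a):
        × closes — contains both a and not a.
All 8 branches close.
Every branch closed; the formula is unsatisfiable.

Unsatisfiable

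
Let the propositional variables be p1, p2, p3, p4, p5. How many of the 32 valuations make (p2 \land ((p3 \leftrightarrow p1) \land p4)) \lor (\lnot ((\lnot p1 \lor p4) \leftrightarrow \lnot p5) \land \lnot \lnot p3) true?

11

Initial set: {T ((p2 \land ((p3 \leftrightarrow p1) \land p4)) \lor (\lnot ((\lnot p1 \lor p4) \leftrightarrow \lnot p5) \land \lnot \lnot p3))}.
T ((p2 \land ((p3 \leftrightarrow p1) \land p4)) \lor (\lnot ((\lnot p1 \lor p4) \leftrightarrow \lnot p5) \land \lnot \lnot p3)): β-rule — branch into T (p2 \land ((p3 \leftrightarrow p1) \land p4))  //  T (\lnot ((\lnot p1 \lor p4) \leftrightarrow \lnot p5) \land \lnot \lnot p3).
  branch 1 (add T (p2 \land ((p3 \leftrightarrow p1) \land p4))):
    T (p2 \land ((p3 \leftrightarrow p1) \land p4)): α-rule — add T p2, T ((p3 \leftrightarrow p1) \land p4).
    T ((p3 \leftrightarrow p1) \land p4): α-rule — add T (p3 \leftrightarrow p1), T p4.
    T (p3 \leftrightarrow p1): β-rule — branch into T p3, T p1  //  F p3, F p1.
      branch 1.1 (add T p3, T p1):
        ○ open, literals {p1=T, p2=T, p3=T, p4=T}.
      branch 1.2 (add F p3, F p1):
        ○ open, literals {p1=F, p2=T, p3=F, p4=T}.
  branch 2 (add T (\lnot ((\lnot p1 \lor p4) \leftrightarrow \lnot p5) \land \lnot \lnot p3)):
    T (\lnot ((\lnot p1 \lor p4) \leftrightarrow \lnot p5) \land \lnot \lnot p3): α-rule — add T \lnot ((\lnot p1 \lor p4) \leftrightarrow \lnot p5), T \lnot \lnot p3.
    T \lnot \lnot p3: drop double negation, giving T p3.
    T \lnot ((\lnot p1 \lor p4) \leftrightarrow \lnot p5): β-rule — branch into T (\lnot p1 \lor p4), F \lnot p5  //  F (\lnot p1 \lor p4), T \lnot p5.
      branch 2.1 (add T (\lnot p1 \lor p4), F \lnot p5):
        T (\lnot p1 \lor p4): β-rule — branch into T \lnot p1  //  T p4.
          branch 2.1.1 (add T \lnot p1):
            ○ open, literals {p1=F, p3=T, p5=T}.
          branch 2.1.2 (add T p4):
            ○ open, literals {p3=T, p4=T, p5=T}.
      branch 2.2 (add F (\lnot p1 \lor p4), T \lnot p5):
        F (\lnot p1 \lor p4): α-rule — add F \lnot p1, F p4.
        ○ open, literals {p1=T, p3=T, p4=F, p5=F}.
0 branches closed, 5 open.
Each open branch fixes some atoms; the unmentioned ones are free. Counting distinct full assignments: branch {p1=T, p2=T, p3=T, p4=T} (p5) contributes 2 new; branch {p1=F, p2=T, p3=F, p4=T} (p5) contributes 2 new; branch {p1=F, p3=T, p5=T} (p2, p4) contributes 4 new; branch {p3=T, p4=T, p5=T} (p1, p2) contributes 1 new; branch {p1=T, p3=T, p4=F, p5=F} (p2) contributes 2 new. Total: 11.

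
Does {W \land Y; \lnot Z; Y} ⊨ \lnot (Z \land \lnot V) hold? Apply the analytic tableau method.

Initial set: {(W \land Y); \lnot Z; Y; \lnot \lnot (Z \land \lnot V)}.
(W \land Y): α-rule — add W, Y.
\lnot \lnot (Z \land \lnot V): α-rule — add Z, \lnot V.
× closes — contains both Z and \lnot Z.
All 1 branch closes.
Every branch closed, so the premises entail the conclusion.

Yes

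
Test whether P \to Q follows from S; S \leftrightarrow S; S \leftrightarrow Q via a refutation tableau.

Yes

Initial set: {T S; T (S \leftrightarrow S); T (S \leftrightarrow Q); F (P \to Q)}.
F (P \to Q): α-rule — add T P, F Q.
T (S \leftrightarrow S): β-rule — branch into T S, T S  //  F S, F S.
  branch 1 (add T S, T S):
    T (S \leftrightarrow Q): β-rule — branch into T S, T Q  //  F S, F Q.
      branch 1.1 (add T S, T Q):
        × closes — contains both Q and \lnot Q.
      branch 1.2 (add F S, F Q):
        × closes — contains both S and \lnot S.
  branch 2 (add F S, F S):
    × closes — contains both S and \lnot S.
All 3 branches close.
Every branch closed, so the premises entail the conclusion.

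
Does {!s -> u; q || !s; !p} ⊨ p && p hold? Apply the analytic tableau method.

Initial set: {(!s -> u); (q || !s); !p; !(p && p)}.
(!s -> u): β-rule — branch into !!s  //  u.
  branch 1 (add !!s):
    (q || !s): β-rule — branch into q  //  !s.
      branch 1.1 (add q):
        !(p && p): β-rule — branch into !p  //  !p.
          branch 1.1.1 (add !p):
            ○ open, literals {p=F, q=T, s=T}.
          branch 1.1.2 (add !p):
            ○ open, literals {p=F, q=T, s=T}.
      branch 1.2 (add !s):
        × closes — contains both s and !s.
  branch 2 (add u):
    (q || !s): β-rule — branch into q  //  !s.
      branch 2.1 (add q):
        !(p && p): β-rule — branch into !p  //  !p.
          branch 2.1.1 (add !p):
            ○ open, literals {p=F, q=T, u=T}.
          branch 2.1.2 (add !p):
            ○ open, literals {p=F, q=T, u=T}.
      branch 2.2 (add !s):
        !(p && p): β-rule — branch into !p  //  !p.
          branch 2.2.1 (add !p):
            ○ open, literals {p=F, s=F, u=T}.
          branch 2.2.2 (add !p):
            ○ open, literals {p=F, s=F, u=T}.
1 branch closed, 6 open.
An open branch gives a countermodel: p=F, q=T, s=T (unmentioned atoms arbitrary); the premises hold there but the conclusion fails.

No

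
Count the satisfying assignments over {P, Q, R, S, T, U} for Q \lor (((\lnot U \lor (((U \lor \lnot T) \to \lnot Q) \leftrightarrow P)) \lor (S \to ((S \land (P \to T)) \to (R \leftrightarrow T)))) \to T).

Initial set: {(Q \lor (((\lnot U \lor (((U \lor \lnot T) \to \lnot Q) \leftrightarrow P)) \lor (S \to ((S \land (P \to T)) \to (R \leftrightarrow T)))) \to T))}.
(Q \lor (((\lnot U \lor (((U \lor \lnot T) \to \lnot Q) \leftrightarrow P)) \lor (S \to ((S \land (P \to T)) \to (R \leftrightarrow T)))) \to T)): β-rule — branch into Q  //  (((\lnot U \lor (((U \lor \lnot T) \to \lnot Q) \leftrightarrow P)) \lor (S \to ((S \land (P \to T)) \to (R \leftrightarrow T)))) \to T).
  branch 1 (add Q):
    ○ open, literals {Q=T}.
  branch 2 (add (((\lnot U \lor (((U \lor \lnot T) \to \lnot Q) \leftrightarrow P)) \lor (S \to ((S \land (P \to T)) \to (R \leftrightarrow T)))) \to T)):
    (((\lnot U \lor (((U \lor \lnot T) \to \lnot Q) \leftrightarrow P)) \lor (S \to ((S \land (P \to T)) \to (R \leftrightarrow T)))) \to T): β-rule — branch into \lnot ((\lnot U \lor (((U \lor \lnot T) \to \lnot Q) \leftrightarrow P)) \lor (S \to ((S \land (P \to T)) \to (R \leftrightarrow T))))  //  T.
      branch 2.1 (add \lnot ((\lnot U \lor (((U \lor \lnot T) \to \lnot Q) \leftrightarrow P)) \lor (S \to ((S \land (P \to T)) \to (R \leftrightarrow T))))):
        \lnot ((\lnot U \lor (((U \lor \lnot T) \to \lnot Q) \leftrightarrow P)) \lor (S \to ((S \land (P \to T)) \to (R \leftrightarrow T)))): α-rule — add \lnot (\lnot U \lor (((U \lor \lnot T) \to \lnot Q) \leftrightarrow P)), \lnot (S \to ((S \land (P \to T)) \to (R \leftrightarrow T))).
        \lnot (\lnot U \lor (((U \lor \lnot T) \to \lnot Q) \leftrightarrow P)): α-rule — add \lnot \lnot U, \lnot (((U \lor \lnot T) \to \lnot Q) \leftrightarrow P).
        \lnot (S \to ((S \land (P \to T)) \to (R \leftrightarrow T))): α-rule — add S, \lnot ((S \land (P \to T)) \to (R \leftrightarrow T)).
        \lnot ((S \land (P \to T)) \to (R \leftrightarrow T)): α-rule — add (S \land (P \to T)), \lnot (R \leftrightarrow T).
        (S \land (P \to T)): α-rule — add S, (P \to T).
        \lnot (((U \lor \lnot T) \to \lnot Q) \leftrightarrow P): β-rule — branch into ((U \lor \lnot T) \to \lnot Q), \lnot P  //  \lnot ((U \lor \lnot T) \to \lnot Q), P.
          branch 2.1.1 (add ((U \lor \lnot T) \to \lnot Q), \lnot P):
            \lnot (R \leftrightarrow T): β-rule — branch into R, \lnot T  //  \lnot R, T.
              branch 2.1.1.1 (add R, \lnot T):
                (P \to T): β-rule — branch into \lnot P  //  T.
                  branch 2.1.1.1.1 (add \lnot P):
                    ((U \lor \lnot T) \to \lnot Q): β-rule — branch into \lnot (U \lor \lnot T)  //  \lnot Q.
                      branch 2.1.1.1.1.1 (add \lnot (U \lor \lnot T)):
                        \lnot (U \lor \lnot T): α-rule — add \lnot U, \lnot \lnot T.
                        × closes — contains both U and \lnot U.
                      branch 2.1.1.1.1.2 (add \lnot Q):
                        ○ open, literals {P=F, Q=F, R=T, S=T, T=F, U=T}.
                  branch 2.1.1.1.2 (add T):
                    × closes — contains both T and \lnot T.
              branch 2.1.1.2 (add \lnot R, T):
                (P \to T): β-rule — branch into \lnot P  //  T.
                  branch 2.1.1.2.1 (add \lnot P):
                    ((U \lor \lnot T) \to \lnot Q): β-rule — branch into \lnot (U \lor \lnot T)  //  \lnot Q.
                      branch 2.1.1.2.1.1 (add \lnot (U \lor \lnot T)):
                        \lnot (U \lor \lnot T): α-rule — add \lnot U, \lnot \lnot T.
                        × closes — contains both U and \lnot U.
                      branch 2.1.1.2.1.2 (add \lnot Q):
                        ○ open, literals {P=F, Q=F, R=F, S=T, T=T, U=T}.
                  branch 2.1.1.2.2 (add T):
                    ((U \lor \lnot T) \to \lnot Q): β-rule — branch into \lnot (U \lor \lnot T)  //  \lnot Q.
                      branch 2.1.1.2.2.1 (add \lnot (U \lor \lnot T)):
                        \lnot (U \lor \lnot T): α-rule — add \lnot U, \lnot \lnot T.
                        × closes — contains both U and \lnot U.
                      branch 2.1.1.2.2.2 (add \lnot Q):
                        ○ open, literals {P=F, Q=F, R=F, S=T, T=T, U=T}.
          branch 2.1.2 (add \lnot ((U \lor \lnot T) \to \lnot Q), P):
            \lnot ((U \lor \lnot T) \to \lnot Q): α-rule — add (U \lor \lnot T), \lnot \lnot Q.
            \lnot (R \leftrightarrow T): β-rule — branch into R, \lnot T  //  \lnot R, T.
              branch 2.1.2.1 (add R, \lnot T):
                (P \to T): β-rule — branch into \lnot P  //  T.
                  branch 2.1.2.1.1 (add \lnot P):
                    × closes — contains both P and \lnot P.
                  branch 2.1.2.1.2 (add T):
                    × closes — contains both T and \lnot T.
              branch 2.1.2.2 (add \lnot R, T):
                (P \to T): β-rule — branch into \lnot P  //  T.
                  branch 2.1.2.2.1 (add \lnot P):
                    × closes — contains both P and \lnot P.
                  branch 2.1.2.2.2 (add T):
                    (U \lor \lnot T): β-rule — branch into U  //  \lnot T.
                      branch 2.1.2.2.2.1 (add U):
                        ○ open, literals {P=T, Q=T, R=F, S=T, T=T, U=T}.
                      branch 2.1.2.2.2.2 (add \lnot T):
                        × closes — contains both T and \lnot T.
      branch 2.2 (add T):
        ○ open, literals {T=T}.
8 branches closed, 6 open.
Each open branch fixes some atoms; the unmentioned ones are free. Counting distinct full assignments: branch {Q=T} (P, R, S, T, U) contributes 32 new; branch {P=F, Q=F, R=T, S=T, T=F, U=T} (none free) contributes 1 new; branch {P=F, Q=F, R=F, S=T, T=T, U=T} (none free) contributes 1 new; branch {P=F, Q=F, R=F, S=T, T=T, U=T} (none free) contributes 0 new; branch {P=T, Q=T, R=F, S=T, T=T, U=T} (none free) contributes 0 new; branch {T=T} (P, Q, R, S, U) contributes 15 new. Total: 49.

49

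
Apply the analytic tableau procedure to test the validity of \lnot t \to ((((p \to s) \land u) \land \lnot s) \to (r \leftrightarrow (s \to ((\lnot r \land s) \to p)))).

Assume the negation and expand:
Initial set: {\lnot (\lnot t \to ((((p \to s) \land u) \land \lnot s) \to (r \leftrightarrow (s \to ((\lnot r \land s) \to p)))))}.
\lnot (\lnot t \to ((((p \to s) \land u) \land \lnot s) \to (r \leftrightarrow (s \to ((\lnot r \land s) \to p))))): α-rule — add \lnot t, \lnot ((((p \to s) \land u) \land \lnot s) \to (r \leftrightarrow (s \to ((\lnot r \land s) \to p)))).
\lnot ((((p \to s) \land u) \land \lnot s) \to (r \leftrightarrow (s \to ((\lnot r \land s) \to p)))): α-rule — add (((p \to s) \land u) \land \lnot s), \lnot (r \leftrightarrow (s \to ((\lnot r \land s) \to p))).
(((p \to s) \land u) \land \lnot s): α-rule — add ((p \to s) \land u), \lnot s.
((p \to s) \land u): α-rule — add (p \to s), u.
\lnot (r \leftrightarrow (s \to ((\lnot r \land s) \to p))): β-rule — branch into r, \lnot (s \to ((\lnot r \land s) \to p))  //  \lnot r, (s \to ((\lnot r \land s) \to p)).
  branch 1 (add r, \lnot (s \to ((\lnot r \land s) \to p))):
    \lnot (s \to ((\lnot r \land s) \to p)): α-rule — add s, \lnot ((\lnot r \land s) \to p).
    × closes — contains both s and \lnot s.
  branch 2 (add \lnot r, (s \to ((\lnot r \land s) \to p))):
    (p \to s): β-rule — branch into \lnot p  //  s.
      branch 2.1 (add \lnot p):
        (s \to ((\lnot r \land s) \to p)): β-rule — branch into \lnot s  //  ((\lnot r \land s) \to p).
          branch 2.1.1 (add \lnot s):
            ○ open, literals {p=0, r=0, s=0, t=0, u=1}.
          branch 2.1.2 (add ((\lnot r \land s) \to p)):
            ((\lnot r \land s) \to p): β-rule — branch into \lnot (\lnot r \land s)  //  p.
              branch 2.1.2.1 (add \lnot (\lnot r \land s)):
                \lnot (\lnot r \land s): β-rule — branch into \lnot \lnot r  //  \lnot s.
                  branch 2.1.2.1.1 (add \lnot \lnot r):
                    × closes — contains both r and \lnot r.
                  branch 2.1.2.1.2 (add \lnot s):
                    ○ open, literals {p=0, r=0, s=0, t=0, u=1}.
              branch 2.1.2.2 (add p):
                × closes — contains both p and \lnot p.
      branch 2.2 (add s):
        × closes — contains both s and \lnot s.
4 branches closed, 2 open.
An open branch gives a countermodel: p=0, r=0, s=0, t=0, u=1 (unmentioned atoms arbitrary); under it the original formula is false.

Not valid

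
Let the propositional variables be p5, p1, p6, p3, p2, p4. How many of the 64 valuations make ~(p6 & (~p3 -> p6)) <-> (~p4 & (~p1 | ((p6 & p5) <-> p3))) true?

32

Initial set: {(~(p6 & (~p3 -> p6)) <-> (~p4 & (~p1 | ((p6 & p5) <-> p3))))}.
(~(p6 & (~p3 -> p6)) <-> (~p4 & (~p1 | ((p6 & p5) <-> p3)))): β-rule — branch into ~(p6 & (~p3 -> p6)), (~p4 & (~p1 | ((p6 & p5) <-> p3)))  //  ~~(p6 & (~p3 -> p6)), ~(~p4 & (~p1 | ((p6 & p5) <-> p3))).
  branch 1 (add ~(p6 & (~p3 -> p6)), (~p4 & (~p1 | ((p6 & p5) <-> p3)))):
    (~p4 & (~p1 | ((p6 & p5) <-> p3))): α-rule — add ~p4, (~p1 | ((p6 & p5) <-> p3)).
    ~(p6 & (~p3 -> p6)): β-rule — branch into ~p6  //  ~(~p3 -> p6).
      branch 1.1 (add ~p6):
        (~p1 | ((p6 & p5) <-> p3)): β-rule — branch into ~p1  //  ((p6 & p5) <-> p3).
          branch 1.1.1 (add ~p1):
            ○ open, literals {p1=false, p4=false, p6=false}.
          branch 1.1.2 (add ((p6 & p5) <-> p3)):
            ((p6 & p5) <-> p3): β-rule — branch into (p6 & p5), p3  //  ~(p6 & p5), ~p3.
              branch 1.1.2.1 (add (p6 & p5), p3):
                (p6 & p5): α-rule — add p6, p5.
                × closes — contains both p6 and ~p6.
              branch 1.1.2.2 (add ~(p6 & p5), ~p3):
                ~(p6 & p5): β-rule — branch into ~p6  //  ~p5.
                  branch 1.1.2.2.1 (add ~p6):
                    ○ open, literals {p3=false, p4=false, p6=false}.
                  branch 1.1.2.2.2 (add ~p5):
                    ○ open, literals {p3=false, p4=false, p5=false, p6=false}.
      branch 1.2 (add ~(~p3 -> p6)):
        ~(~p3 -> p6): α-rule — add ~p3, ~p6.
        (~p1 | ((p6 & p5) <-> p3)): β-rule — branch into ~p1  //  ((p6 & p5) <-> p3).
          branch 1.2.1 (add ~p1):
            ○ open, literals {p1=false, p3=false, p4=false, p6=false}.
          branch 1.2.2 (add ((p6 & p5) <-> p3)):
            ((p6 & p5) <-> p3): β-rule — branch into (p6 & p5), p3  //  ~(p6 & p5), ~p3.
              branch 1.2.2.1 (add (p6 & p5), p3):
                × closes — contains both p3 and ~p3.
              branch 1.2.2.2 (add ~(p6 & p5), ~p3):
                ~(p6 & p5): β-rule — branch into ~p6  //  ~p5.
                  branch 1.2.2.2.1 (add ~p6):
                    ○ open, literals {p3=false, p4=false, p6=false}.
                  branch 1.2.2.2.2 (add ~p5):
                    ○ open, literals {p3=false, p4=false, p5=false, p6=false}.
  branch 2 (add ~~(p6 & (~p3 -> p6)), ~(~p4 & (~p1 | ((p6 & p5) <-> p3)))):
    ~~(p6 & (~p3 -> p6)): α-rule — add p6, (~p3 -> p6).
    ~(~p4 & (~p1 | ((p6 & p5) <-> p3))): β-rule — branch into ~~p4  //  ~(~p1 | ((p6 & p5) <-> p3)).
      branch 2.1 (add ~~p4):
        (~p3 -> p6): β-rule — branch into ~~p3  //  p6.
          branch 2.1.1 (add ~~p3):
            ○ open, literals {p3=true, p4=true, p6=true}.
          branch 2.1.2 (add p6):
            ○ open, literals {p4=true, p6=true}.
      branch 2.2 (add ~(~p1 | ((p6 & p5) <-> p3))):
        ~(~p1 | ((p6 & p5) <-> p3)): α-rule — add ~~p1, ~((p6 & p5) <-> p3).
        (~p3 -> p6): β-rule — branch into ~~p3  //  p6.
          branch 2.2.1 (add ~~p3):
            ~((p6 & p5) <-> p3): β-rule — branch into (p6 & p5), ~p3  //  ~(p6 & p5), p3.
              branch 2.2.1.1 (add (p6 & p5), ~p3):
                × closes — contains both p3 and ~p3.
              branch 2.2.1.2 (add ~(p6 & p5), p3):
                ~(p6 & p5): β-rule — branch into ~p6  //  ~p5.
                  branch 2.2.1.2.1 (add ~p6):
                    × closes — contains both p6 and ~p6.
                  branch 2.2.1.2.2 (add ~p5):
                    ○ open, literals {p1=true, p3=true, p5=false, p6=true}.
          branch 2.2.2 (add p6):
            ~((p6 & p5) <-> p3): β-rule — branch into (p6 & p5), ~p3  //  ~(p6 & p5), p3.
              branch 2.2.2.1 (add (p6 & p5), ~p3):
                (p6 & p5): α-rule — add p6, p5.
                ○ open, literals {p1=true, p3=false, p5=true, p6=true}.
              branch 2.2.2.2 (add ~(p6 & p5), p3):
                ~(p6 & p5): β-rule — branch into ~p6  //  ~p5.
                  branch 2.2.2.2.1 (add ~p6):
                    × closes — contains both p6 and ~p6.
                  branch 2.2.2.2.2 (add ~p5):
                    ○ open, literals {p1=true, p3=true, p5=false, p6=true}.
5 branches closed, 11 open.
Each open branch fixes some atoms; the unmentioned ones are free. Counting distinct full assignments: branch {p1=false, p4=false, p6=false} (p5, p3, p2) contributes 8 new; branch {p3=false, p4=false, p6=false} (p5, p1, p2) contributes 4 new; branch {p3=false, p4=false, p5=false, p6=false} (p1, p2) contributes 0 new; branch {p1=false, p3=false, p4=false, p6=false} (p5, p2) contributes 0 new; branch {p3=false, p4=false, p6=false} (p5, p1, p2) contributes 0 new; branch {p3=false, p4=false, p5=false, p6=false} (p1, p2) contributes 0 new; branch {p3=true, p4=true, p6=true} (p5, p1, p2) contributes 8 new; branch {p4=true, p6=true} (p5, p1, p3, p2) contributes 8 new; branch {p1=true, p3=true, p5=false, p6=true} (p2, p4) contributes 2 new; branch {p1=true, p3=false, p5=true, p6=true} (p2, p4) contributes 2 new; branch {p1=true, p3=true, p5=false, p6=true} (p2, p4) contributes 0 new. Total: 32.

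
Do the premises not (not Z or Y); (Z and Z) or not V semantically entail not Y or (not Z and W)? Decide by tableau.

Yes

Initial set: {not (not Z or Y); ((Z and Z) or not V); not (not Y or (not Z and W))}.
not (not Z or Y): α-rule — add not not Z, not Y.
not (not Y or (not Z and W)): α-rule — add not not Y, not (not Z and W).
× closes — contains both Y and not Y.
All 1 branch closes.
Every branch closed, so the premises entail the conclusion.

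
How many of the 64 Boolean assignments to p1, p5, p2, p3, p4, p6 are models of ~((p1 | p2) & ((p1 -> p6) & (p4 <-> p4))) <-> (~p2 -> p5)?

24

Initial set: {T (~((p1 | p2) & ((p1 -> p6) & (p4 <-> p4))) <-> (~p2 -> p5))}.
T (~((p1 | p2) & ((p1 -> p6) & (p4 <-> p4))) <-> (~p2 -> p5)): β-rule — branch into T ~((p1 | p2) & ((p1 -> p6) & (p4 <-> p4))), T (~p2 -> p5)  //  F ~((p1 | p2) & ((p1 -> p6) & (p4 <-> p4))), F (~p2 -> p5).
  branch 1 (add T ~((p1 | p2) & ((p1 -> p6) & (p4 <-> p4))), T (~p2 -> p5)):
    T ~((p1 | p2) & ((p1 -> p6) & (p4 <-> p4))): β-rule — branch into F (p1 | p2)  //  F ((p1 -> p6) & (p4 <-> p4)).
      branch 1.1 (add F (p1 | p2)):
        F (p1 | p2): α-rule — add F p1, F p2.
        T (~p2 -> p5): β-rule — branch into F ~p2  //  T p5.
          branch 1.1.1 (add F ~p2):
            × closes — contains both p2 and ~p2.
          branch 1.1.2 (add T p5):
            ○ open, literals {p1=F, p2=F, p5=T}.
      branch 1.2 (add F ((p1 -> p6) & (p4 <-> p4))):
        T (~p2 -> p5): β-rule — branch into F ~p2  //  T p5.
          branch 1.2.1 (add F ~p2):
            F ((p1 -> p6) & (p4 <-> p4)): β-rule — branch into F (p1 -> p6)  //  F (p4 <-> p4).
              branch 1.2.1.1 (add F (p1 -> p6)):
                F (p1 -> p6): α-rule — add T p1, F p6.
                ○ open, literals {p1=T, p2=T, p6=F}.
              branch 1.2.1.2 (add F (p4 <-> p4)):
                F (p4 <-> p4): β-rule — branch into T p4, F p4  //  F p4, T p4.
                  branch 1.2.1.2.1 (add T p4, F p4):
                    × closes — contains both p4 and ~p4.
                  branch 1.2.1.2.2 (add F p4, T p4):
                    × closes — contains both p4 and ~p4.
          branch 1.2.2 (add T p5):
            F ((p1 -> p6) & (p4 <-> p4)): β-rule — branch into F (p1 -> p6)  //  F (p4 <-> p4).
              branch 1.2.2.1 (add F (p1 -> p6)):
                F (p1 -> p6): α-rule — add T p1, F p6.
                ○ open, literals {p1=T, p5=T, p6=F}.
              branch 1.2.2.2 (add F (p4 <-> p4)):
                F (p4 <-> p4): β-rule — branch into T p4, F p4  //  F p4, T p4.
                  branch 1.2.2.2.1 (add T p4, F p4):
                    × closes — contains both p4 and ~p4.
                  branch 1.2.2.2.2 (add F p4, T p4):
                    × closes — contains both p4 and ~p4.
  branch 2 (add F ~((p1 | p2) & ((p1 -> p6) & (p4 <-> p4))), F (~p2 -> p5)):
    F ~((p1 | p2) & ((p1 -> p6) & (p4 <-> p4))): α-rule — add T (p1 | p2), T ((p1 -> p6) & (p4 <-> p4)).
    F (~p2 -> p5): α-rule — add T ~p2, F p5.
    T ((p1 -> p6) & (p4 <-> p4)): α-rule — add T (p1 -> p6), T (p4 <-> p4).
    T (p1 | p2): β-rule — branch into T p1  //  T p2.
      branch 2.1 (add T p1):
        T (p1 -> p6): β-rule — branch into F p1  //  T p6.
          branch 2.1.1 (add F p1):
            × closes — contains both p1 and ~p1.
          branch 2.1.2 (add T p6):
            T (p4 <-> p4): β-rule — branch into T p4, T p4  //  F p4, F p4.
              branch 2.1.2.1 (add T p4, T p4):
                ○ open, literals {p1=T, p2=F, p4=T, p5=F, p6=T}.
              branch 2.1.2.2 (add F p4, F p4):
                ○ open, literals {p1=T, p2=F, p4=F, p5=F, p6=T}.
      branch 2.2 (add T p2):
        × closes — contains both p2 and ~p2.
7 branches closed, 5 open.
Each open branch fixes some atoms; the unmentioned ones are free. Counting distinct full assignments: branch {p1=F, p2=F, p5=T} (p3, p4, p6) contributes 8 new; branch {p1=T, p2=T, p6=F} (p5, p3, p4) contributes 8 new; branch {p1=T, p5=T, p6=F} (p2, p3, p4) contributes 4 new; branch {p1=T, p2=F, p4=T, p5=F, p6=T} (p3) contributes 2 new; branch {p1=T, p2=F, p4=F, p5=F, p6=T} (p3) contributes 2 new. Total: 24.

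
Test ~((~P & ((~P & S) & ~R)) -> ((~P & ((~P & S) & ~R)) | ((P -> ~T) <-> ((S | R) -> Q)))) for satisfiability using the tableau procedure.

Initial set: {~((~P & ((~P & S) & ~R)) -> ((~P & ((~P & S) & ~R)) | ((P -> ~T) <-> ((S | R) -> Q))))}.
~((~P & ((~P & S) & ~R)) -> ((~P & ((~P & S) & ~R)) | ((P -> ~T) <-> ((S | R) -> Q)))): α-rule — add (~P & ((~P & S) & ~R)), ~((~P & ((~P & S) & ~R)) | ((P -> ~T) <-> ((S | R) -> Q))).
(~P & ((~P & S) & ~R)): α-rule — add ~P, ((~P & S) & ~R).
~((~P & ((~P & S) & ~R)) | ((P -> ~T) <-> ((S | R) -> Q))): α-rule — add ~(~P & ((~P & S) & ~R)), ~((P -> ~T) <-> ((S | R) -> Q)).
((~P & S) & ~R): α-rule — add (~P & S), ~R.
(~P & S): α-rule — add ~P, S.
~(~P & ((~P & S) & ~R)): β-rule — branch into ~~P  //  ~((~P & S) & ~R).
  branch 1 (add ~~P):
    × closes — contains both P and ~P.
  branch 2 (add ~((~P & S) & ~R)):
    ~((P -> ~T) <-> ((S | R) -> Q)): β-rule — branch into (P -> ~T), ~((S | R) -> Q)  //  ~(P -> ~T), ((S | R) -> Q).
      branch 2.1 (add (P -> ~T), ~((S | R) -> Q)):
        ~((S | R) -> Q): α-rule — add (S | R), ~Q.
        ~((~P & S) & ~R): β-rule — branch into ~(~P & S)  //  ~~R.
          branch 2.1.1 (add ~(~P & S)):
            (P -> ~T): β-rule — branch into ~P  //  ~T.
              branch 2.1.1.1 (add ~P):
                (S | R): β-rule — branch into S  //  R.
                  branch 2.1.1.1.1 (add S):
                    ~(~P & S): β-rule — branch into ~~P  //  ~S.
                      branch 2.1.1.1.1.1 (add ~~P):
                        × closes — contains both P and ~P.
                      branch 2.1.1.1.1.2 (add ~S):
                        × closes — contains both S and ~S.
                  branch 2.1.1.1.2 (add R):
                    × closes — contains both R and ~R.
              branch 2.1.1.2 (add ~T):
                (S | R): β-rule — branch into S  //  R.
                  branch 2.1.1.2.1 (add S):
                    ~(~P & S): β-rule — branch into ~~P  //  ~S.
                      branch 2.1.1.2.1.1 (add ~~P):
                        × closes — contains both P and ~P.
                      branch 2.1.1.2.1.2 (add ~S):
                        × closes — contains both S and ~S.
                  branch 2.1.1.2.2 (add R):
                    × closes — contains both R and ~R.
          branch 2.1.2 (add ~~R):
            × closes — contains both R and ~R.
      branch 2.2 (add ~(P -> ~T), ((S | R) -> Q)):
        ~(P -> ~T): α-rule — add P, ~~T.
        × closes — contains both P and ~P.
All 9 branches close.
Every branch closed; the formula is unsatisfiable.

Unsatisfiable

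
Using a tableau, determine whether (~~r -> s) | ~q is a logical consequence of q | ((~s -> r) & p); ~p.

Initial set: {T (q | ((~s -> r) & p)); T ~p; F ((~~r -> s) | ~q)}.
F ((~~r -> s) | ~q): α-rule — add F (~~r -> s), F ~q.
F (~~r -> s): α-rule — add T ~~r, F s.
T ~~r: drop double negation, giving T r.
T (q | ((~s -> r) & p)): β-rule — branch into T q  //  T ((~s -> r) & p).
  branch 1 (add T q):
    ○ open, literals {p=F, q=T, r=T, s=F}.
  branch 2 (add T ((~s -> r) & p)):
    T ((~s -> r) & p): α-rule — add T (~s -> r), T p.
    × closes — contains both p and ~p.
1 branch closed, 1 open.
An open branch gives a countermodel: p=F, q=T, r=T, s=F (unmentioned atoms arbitrary); the premises hold there but the conclusion fails.

No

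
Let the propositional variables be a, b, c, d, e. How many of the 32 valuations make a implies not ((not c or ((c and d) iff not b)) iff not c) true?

Initial set: {(a implies not ((not c or ((c and d) iff not b)) iff not c))}.
(a implies not ((not c or ((c and d) iff not b)) iff not c)): β-rule — branch into not a  //  not ((not c or ((c and d) iff not b)) iff not c).
  branch 1 (add not a):
    ○ open, literals {a=F}.
  branch 2 (add not ((not c or ((c and d) iff not b)) iff not c)):
    not ((not c or ((c and d) iff not b)) iff not c): β-rule — branch into (not c or ((c and d) iff not b)), not not c  //  not (not c or ((c and d) iff not b)), not c.
      branch 2.1 (add (not c or ((c and d) iff not b)), not not c):
        (not c or ((c and d) iff not b)): β-rule — branch into not c  //  ((c and d) iff not b).
          branch 2.1.1 (add not c):
            × closes — contains both c and not c.
          branch 2.1.2 (add ((c and d) iff not b)):
            ((c and d) iff not b): β-rule — branch into (c and d), not b  //  not (c and d), not not b.
              branch 2.1.2.1 (add (c and d), not b):
                (c and d): α-rule — add c, d.
                ○ open, literals {b=F, c=T, d=T}.
              branch 2.1.2.2 (add not (c and d), not not b):
                not (c and d): β-rule — branch into not c  //  not d.
                  branch 2.1.2.2.1 (add not c):
                    × closes — contains both c and not c.
                  branch 2.1.2.2.2 (add not d):
                    ○ open, literals {b=T, c=T, d=F}.
      branch 2.2 (add not (not c or ((c and d) iff not b)), not c):
        not (not c or ((c and d) iff not b)): α-rule — add not not c, not ((c and d) iff not b).
        × closes — contains both c and not c.
3 branches closed, 3 open.
Each open branch fixes some atoms; the unmentioned ones are free. Counting distinct full assignments: branch {a=F} (b, c, d, e) contributes 16 new; branch {b=F, c=T, d=T} (a, e) contributes 2 new; branch {b=T, c=T, d=F} (a, e) contributes 2 new. Total: 20.

20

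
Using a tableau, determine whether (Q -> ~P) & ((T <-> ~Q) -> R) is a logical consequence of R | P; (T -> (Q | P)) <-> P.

No

Initial set: {(R | P); ((T -> (Q | P)) <-> P); ~((Q -> ~P) & ((T <-> ~Q) -> R))}.
(R | P): β-rule — branch into R  //  P.
  branch 1 (add R):
    ((T -> (Q | P)) <-> P): β-rule — branch into (T -> (Q | P)), P  //  ~(T -> (Q | P)), ~P.
      branch 1.1 (add (T -> (Q | P)), P):
        ~((Q -> ~P) & ((T <-> ~Q) -> R)): β-rule — branch into ~(Q -> ~P)  //  ~((T <-> ~Q) -> R).
          branch 1.1.1 (add ~(Q -> ~P)):
            ~(Q -> ~P): α-rule — add Q, ~~P.
            (T -> (Q | P)): β-rule — branch into ~T  //  (Q | P).
              branch 1.1.1.1 (add ~T):
                ○ open, literals {P=1, Q=1, R=1, T=0}.
              branch 1.1.1.2 (add (Q | P)):
                (Q | P): β-rule — branch into Q  //  P.
                  branch 1.1.1.2.1 (add Q):
                    ○ open, literals {P=1, Q=1, R=1}.
                  branch 1.1.1.2.2 (add P):
                    ○ open, literals {P=1, Q=1, R=1}.
          branch 1.1.2 (add ~((T <-> ~Q) -> R)):
            ~((T <-> ~Q) -> R): α-rule — add (T <-> ~Q), ~R.
            × closes — contains both R and ~R.
      branch 1.2 (add ~(T -> (Q | P)), ~P):
        ~(T -> (Q | P)): α-rule — add T, ~(Q | P).
        ~(Q | P): α-rule — add ~Q, ~P.
        ~((Q -> ~P) & ((T <-> ~Q) -> R)): β-rule — branch into ~(Q -> ~P)  //  ~((T <-> ~Q) -> R).
          branch 1.2.1 (add ~(Q -> ~P)):
            ~(Q -> ~P): α-rule — add Q, ~~P.
            × closes — contains both Q and ~Q.
          branch 1.2.2 (add ~((T <-> ~Q) -> R)):
            ~((T <-> ~Q) -> R): α-rule — add (T <-> ~Q), ~R.
            × closes — contains both R and ~R.
  branch 2 (add P):
    ((T -> (Q | P)) <-> P): β-rule — branch into (T -> (Q | P)), P  //  ~(T -> (Q | P)), ~P.
      branch 2.1 (add (T -> (Q | P)), P):
        ~((Q -> ~P) & ((T <-> ~Q) -> R)): β-rule — branch into ~(Q -> ~P)  //  ~((T <-> ~Q) -> R).
          branch 2.1.1 (add ~(Q -> ~P)):
            ~(Q -> ~P): α-rule — add Q, ~~P.
            (T -> (Q | P)): β-rule — branch into ~T  //  (Q | P).
              branch 2.1.1.1 (add ~T):
                ○ open, literals {P=1, Q=1, T=0}.
              branch 2.1.1.2 (add (Q | P)):
                (Q | P): β-rule — branch into Q  //  P.
                  branch 2.1.1.2.1 (add Q):
                    ○ open, literals {P=1, Q=1}.
                  branch 2.1.1.2.2 (add P):
                    ○ open, literals {P=1, Q=1}.
          branch 2.1.2 (add ~((T <-> ~Q) -> R)):
            ~((T <-> ~Q) -> R): α-rule — add (T <-> ~Q), ~R.
            (T -> (Q | P)): β-rule — branch into ~T  //  (Q | P).
              branch 2.1.2.1 (add ~T):
                (T <-> ~Q): β-rule — branch into T, ~Q  //  ~T, ~~Q.
                  branch 2.1.2.1.1 (add T, ~Q):
                    × closes — contains both T and ~T.
                  branch 2.1.2.1.2 (add ~T, ~~Q):
                    ○ open, literals {P=1, Q=1, R=0, T=0}.
              branch 2.1.2.2 (add (Q | P)):
                (T <-> ~Q): β-rule — branch into T, ~Q  //  ~T, ~~Q.
                  branch 2.1.2.2.1 (add T, ~Q):
                    (Q | P): β-rule — branch into Q  //  P.
                      branch 2.1.2.2.1.1 (add Q):
                        × closes — contains both Q and ~Q.
                      branch 2.1.2.2.1.2 (add P):
                        ○ open, literals {P=1, Q=0, R=0, T=1}.
                  branch 2.1.2.2.2 (add ~T, ~~Q):
                    (Q | P): β-rule — branch into Q  //  P.
                      branch 2.1.2.2.2.1 (add Q):
                        ○ open, literals {P=1, Q=1, R=0, T=0}.
                      branch 2.1.2.2.2.2 (add P):
                        ○ open, literals {P=1, Q=1, R=0, T=0}.
      branch 2.2 (add ~(T -> (Q | P)), ~P):
        × closes — contains both P and ~P.
6 branches closed, 10 open.
An open branch gives a countermodel: P=1, Q=1, R=1, T=0 (unmentioned atoms arbitrary); the premises hold there but the conclusion fails.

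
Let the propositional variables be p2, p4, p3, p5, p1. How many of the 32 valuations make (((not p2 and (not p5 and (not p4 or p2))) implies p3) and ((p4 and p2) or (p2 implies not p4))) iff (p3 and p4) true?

Initial set: {T ((((not p2 and (not p5 and (not p4 or p2))) implies p3) and ((p4 and p2) or (p2 implies not p4))) iff (p3 and p4))}.
T ((((not p2 and (not p5 and (not p4 or p2))) implies p3) and ((p4 and p2) or (p2 implies not p4))) iff (p3 and p4)): β-rule — branch into T (((not p2 and (not p5 and (not p4 or p2))) implies p3) and ((p4 and p2) or (p2 implies not p4))), T (p3 and p4)  //  F (((not p2 and (not p5 and (not p4 or p2))) implies p3) and ((p4 and p2) or (p2 implies not p4))), F (p3 and p4).
  branch 1 (add T (((not p2 and (not p5 and (not p4 or p2))) implies p3) and ((p4 and p2) or (p2 implies not p4))), T (p3 and p4)):
    T (((not p2 and (not p5 and (not p4 or p2))) implies p3) and ((p4 and p2) or (p2 implies not p4))): α-rule — add T ((not p2 and (not p5 and (not p4 or p2))) implies p3), T ((p4 and p2) or (p2 implies not p4)).
    T (p3 and p4): α-rule — add T p3, T p4.
    T ((not p2 and (not p5 and (not p4 or p2))) implies p3): β-rule — branch into F (not p2 and (not p5 and (not p4 or p2)))  //  T p3.
      branch 1.1 (add F (not p2 and (not p5 and (not p4 or p2)))):
        T ((p4 and p2) or (p2 implies not p4)): β-rule — branch into T (p4 and p2)  //  T (p2 implies not p4).
          branch 1.1.1 (add T (p4 and p2)):
            T (p4 and p2): α-rule — add T p4, T p2.
            F (not p2 and (not p5 and (not p4 or p2))): β-rule — branch into F not p2  //  F (not p5 and (not p4 or p2)).
              branch 1.1.1.1 (add F not p2):
                ○ open, literals {p2=true, p3=true, p4=true}.
              branch 1.1.1.2 (add F (not p5 and (not p4 or p2))):
                F (not p5 and (not p4 or p2)): β-rule — branch into F not p5  //  F (not p4 or p2).
                  branch 1.1.1.2.1 (add F not p5):
                    ○ open, literals {p2=true, p3=true, p4=true, p5=true}.
                  branch 1.1.1.2.2 (add F (not p4 or p2)):
                    F (not p4 or p2): α-rule — add F not p4, F p2.
                    × closes — contains both p2 and not p2.
          branch 1.1.2 (add T (p2 implies not p4)):
            F (not p2 and (not p5 and (not p4 or p2))): β-rule — branch into F not p2  //  F (not p5 and (not p4 or p2)).
              branch 1.1.2.1 (add F not p2):
                T (p2 implies not p4): β-rule — branch into F p2  //  T not p4.
                  branch 1.1.2.1.1 (add F p2):
                    × closes — contains both p2 and not p2.
                  branch 1.1.2.1.2 (add T not p4):
                    × closes — contains both p4 and not p4.
              branch 1.1.2.2 (add F (not p5 and (not p4 or p2))):
                T (p2 implies not p4): β-rule — branch into F p2  //  T not p4.
                  branch 1.1.2.2.1 (add F p2):
                    F (not p5 and (not p4 or p2)): β-rule — branch into F not p5  //  F (not p4 or p2).
                      branch 1.1.2.2.1.1 (add F not p5):
                        ○ open, literals {p2=false, p3=true, p4=true, p5=true}.
                      branch 1.1.2.2.1.2 (add F (not p4 or p2)):
                        F (not p4 or p2): α-rule — add F not p4, F p2.
                        ○ open, literals {p2=false, p3=true, p4=true}.
                  branch 1.1.2.2.2 (add T not p4):
                    × closes — contains both p4 and not p4.
      branch 1.2 (add T p3):
        T ((p4 and p2) or (p2 implies not p4)): β-rule — branch into T (p4 and p2)  //  T (p2 implies not p4).
          branch 1.2.1 (add T (p4 and p2)):
            T (p4 and p2): α-rule — add T p4, T p2.
            ○ open, literals {p2=true, p3=true, p4=true}.
          branch 1.2.2 (add T (p2 implies not p4)):
            T (p2 implies not p4): β-rule — branch into F p2  //  T not p4.
              branch 1.2.2.1 (add F p2):
                ○ open, literals {p2=false, p3=true, p4=true}.
              branch 1.2.2.2 (add T not p4):
                × closes — contains both p4 and not p4.
  branch 2 (add F (((not p2 and (not p5 and (not p4 or p2))) implies p3) and ((p4 and p2) or (p2 implies not p4))), F (p3 and p4)):
    F (((not p2 and (not p5 and (not p4 or p2))) implies p3) and ((p4 and p2) or (p2 implies not p4))): β-rule — branch into F ((not p2 and (not p5 and (not p4 or p2))) implies p3)  //  F ((p4 and p2) or (p2 implies not p4)).
      branch 2.1 (add F ((not p2 and (not p5 and (not p4 or p2))) implies p3)):
        F ((not p2 and (not p5 and (not p4 or p2))) implies p3): α-rule — add T (not p2 and (not p5 and (not p4 or p2))), F p3.
        T (not p2 and (not p5 and (not p4 or p2))): α-rule — add T not p2, T (not p5 and (not p4 or p2)).
        T (not p5 and (not p4 or p2)): α-rule — add T not p5, T (not p4 or p2).
        F (p3 and p4): β-rule — branch into F p3  //  F p4.
          branch 2.1.1 (add F p3):
            T (not p4 or p2): β-rule — branch into T not p4  //  T p2.
              branch 2.1.1.1 (add T not p4):
                ○ open, literals {p2=false, p3=false, p4=false, p5=false}.
              branch 2.1.1.2 (add T p2):
                × closes — contains both p2 and not p2.
          branch 2.1.2 (add F p4):
            T (not p4 or p2): β-rule — branch into T not p4  //  T p2.
              branch 2.1.2.1 (add T not p4):
                ○ open, literals {p2=false, p3=false, p4=false, p5=false}.
              branch 2.1.2.2 (add T p2):
                × closes — contains both p2 and not p2.
      branch 2.2 (add F ((p4 and p2) or (p2 implies not p4))):
        F ((p4 and p2) or (p2 implies not p4)): α-rule — add F (p4 and p2), F (p2 implies not p4).
        F (p2 implies not p4): α-rule — add T p2, F not p4.
        F (p3 and p4): β-rule — branch into F p3  //  F p4.
          branch 2.2.1 (add F p3):
            F (p4 and p2): β-rule — branch into F p4  //  F p2.
              branch 2.2.1.1 (add F p4):
                × closes — contains both p4 and not p4.
              branch 2.2.1.2 (add F p2):
                × closes — contains both p2 and not p2.
          branch 2.2.2 (add F p4):
            × closes — contains both p4 and not p4.
10 branches closed, 8 open.
Each open branch fixes some atoms; the unmentioned ones are free. Counting distinct full assignments: branch {p2=true, p3=true, p4=true} (p5, p1) contributes 4 new; branch {p2=true, p3=true, p4=true, p5=true} (p1) contributes 0 new; branch {p2=false, p3=true, p4=true, p5=true} (p1) contributes 2 new; branch {p2=false, p3=true, p4=true} (p5, p1) contributes 2 new; branch {p2=true, p3=true, p4=true} (p5, p1) contributes 0 new; branch {p2=false, p3=true, p4=true} (p5, p1) contributes 0 new; branch {p2=false, p3=false, p4=false, p5=false} (p1) contributes 2 new; branch {p2=false, p3=false, p4=false, p5=false} (p1) contributes 0 new. Total: 10.

10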